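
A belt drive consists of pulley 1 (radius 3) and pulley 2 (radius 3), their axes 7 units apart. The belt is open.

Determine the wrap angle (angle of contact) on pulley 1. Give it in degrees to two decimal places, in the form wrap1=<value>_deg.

open belt: β = asin((r2−r1)/C) = asin(0/7) = 0.0000°
wrap1 = π − 2β = 180.0000°
wrap2 = π + 2β = 180.0000°

wrap1=180.00_deg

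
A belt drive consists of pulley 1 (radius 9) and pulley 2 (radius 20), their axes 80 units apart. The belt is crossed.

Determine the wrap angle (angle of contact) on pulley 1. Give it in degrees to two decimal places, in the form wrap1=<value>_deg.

crossed belt: β = asin((r1+r2)/C) = asin(29/80) = 21.2538°
wrap1 = wrap2 = π + 2β = 222.5076°

wrap1=222.51_deg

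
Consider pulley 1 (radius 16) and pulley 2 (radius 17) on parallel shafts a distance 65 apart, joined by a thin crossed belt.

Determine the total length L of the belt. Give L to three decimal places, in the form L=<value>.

L=250.818

crossed belt: β = asin((r1+r2)/C) = asin(33/65) = 30.5102°
wrap1 = wrap2 = π + 2β = 241.0205°
tangent length = C·cosβ = 56.0000
L = (r1+r2)·wrap + 2·C·cosβ = 33·4.2066 + 2·56.0000 = 250.8178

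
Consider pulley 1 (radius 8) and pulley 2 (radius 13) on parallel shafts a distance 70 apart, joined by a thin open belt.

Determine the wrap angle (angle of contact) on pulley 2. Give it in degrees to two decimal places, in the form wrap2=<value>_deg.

wrap2=188.19_deg

open belt: β = asin((r2−r1)/C) = asin(5/70) = 4.0960°
wrap1 = π − 2β = 171.8079°
wrap2 = π + 2β = 188.1921°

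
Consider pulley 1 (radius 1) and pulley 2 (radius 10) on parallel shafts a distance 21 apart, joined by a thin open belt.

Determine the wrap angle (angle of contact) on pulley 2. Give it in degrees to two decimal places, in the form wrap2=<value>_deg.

wrap2=230.75_deg

open belt: β = asin((r2−r1)/C) = asin(9/21) = 25.3769°
wrap1 = π − 2β = 129.2461°
wrap2 = π + 2β = 230.7539°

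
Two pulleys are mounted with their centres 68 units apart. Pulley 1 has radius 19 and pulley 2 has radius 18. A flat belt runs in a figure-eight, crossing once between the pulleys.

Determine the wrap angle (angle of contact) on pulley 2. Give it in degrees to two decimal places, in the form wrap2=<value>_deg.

wrap2=245.93_deg

crossed belt: β = asin((r1+r2)/C) = asin(37/68) = 32.9644°
wrap1 = wrap2 = π + 2β = 245.9288°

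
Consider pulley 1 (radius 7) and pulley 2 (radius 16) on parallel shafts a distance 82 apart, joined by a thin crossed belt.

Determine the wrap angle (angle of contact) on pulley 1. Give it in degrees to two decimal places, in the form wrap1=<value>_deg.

wrap1=212.58_deg

crossed belt: β = asin((r1+r2)/C) = asin(23/82) = 16.2893°
wrap1 = wrap2 = π + 2β = 212.5786°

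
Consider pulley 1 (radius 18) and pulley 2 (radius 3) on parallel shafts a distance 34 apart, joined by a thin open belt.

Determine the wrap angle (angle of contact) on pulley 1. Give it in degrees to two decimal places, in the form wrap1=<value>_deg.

open belt: β = asin((r2−r1)/C) = asin(-15/34) = -26.1790°
wrap1 = π − 2β = 232.3579°
wrap2 = π + 2β = 127.6421°

wrap1=232.36_deg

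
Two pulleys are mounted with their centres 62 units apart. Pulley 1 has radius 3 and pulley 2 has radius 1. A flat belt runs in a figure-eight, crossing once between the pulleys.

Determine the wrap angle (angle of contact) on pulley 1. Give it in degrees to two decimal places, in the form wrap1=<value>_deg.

crossed belt: β = asin((r1+r2)/C) = asin(4/62) = 3.6991°
wrap1 = wrap2 = π + 2β = 187.3981°

wrap1=187.40_deg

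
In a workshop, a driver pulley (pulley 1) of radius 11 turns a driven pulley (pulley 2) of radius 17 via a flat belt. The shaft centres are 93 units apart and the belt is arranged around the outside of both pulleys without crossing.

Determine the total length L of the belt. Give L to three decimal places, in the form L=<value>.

open belt: β = asin((r2−r1)/C) = asin(6/93) = 3.6991°
wrap1 = π − 2β = 172.6019°
wrap2 = π + 2β = 187.3981°
tangent length = C·cosβ = 92.8062
L = r1·wrap1 + r2·wrap2 + 2·C·cosβ = 11·3.0125 + 17·3.2707 + 2·92.8062 = 274.3518

L=274.352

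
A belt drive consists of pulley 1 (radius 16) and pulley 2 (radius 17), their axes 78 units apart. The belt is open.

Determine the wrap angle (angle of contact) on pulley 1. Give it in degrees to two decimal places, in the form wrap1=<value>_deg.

open belt: β = asin((r2−r1)/C) = asin(1/78) = 0.7346°
wrap1 = π − 2β = 178.5308°
wrap2 = π + 2β = 181.4692°

wrap1=178.53_deg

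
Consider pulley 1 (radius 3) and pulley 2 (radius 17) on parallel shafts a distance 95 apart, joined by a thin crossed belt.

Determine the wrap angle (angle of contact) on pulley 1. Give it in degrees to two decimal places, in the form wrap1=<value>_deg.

wrap1=204.31_deg

crossed belt: β = asin((r1+r2)/C) = asin(20/95) = 12.1532°
wrap1 = wrap2 = π + 2β = 204.3064°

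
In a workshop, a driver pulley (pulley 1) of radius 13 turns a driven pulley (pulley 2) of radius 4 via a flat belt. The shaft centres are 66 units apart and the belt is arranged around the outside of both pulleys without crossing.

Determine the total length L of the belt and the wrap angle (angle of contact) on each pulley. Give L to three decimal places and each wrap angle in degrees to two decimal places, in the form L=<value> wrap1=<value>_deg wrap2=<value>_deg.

open belt: β = asin((r2−r1)/C) = asin(-9/66) = -7.8375°
wrap1 = π − 2β = 195.6750°
wrap2 = π + 2β = 164.3250°
tangent length = C·cosβ = 65.3835
L = r1·wrap1 + r2·wrap2 + 2·C·cosβ = 13·3.4152 + 4·2.8680 + 2·65.3835 = 186.6363

L=186.636 wrap1=195.67_deg wrap2=164.33_deg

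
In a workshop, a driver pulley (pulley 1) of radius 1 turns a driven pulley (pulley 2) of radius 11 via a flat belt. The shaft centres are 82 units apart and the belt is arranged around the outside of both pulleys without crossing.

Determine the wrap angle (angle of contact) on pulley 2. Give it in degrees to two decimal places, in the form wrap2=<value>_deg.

open belt: β = asin((r2−r1)/C) = asin(10/82) = 7.0047°
wrap1 = π − 2β = 165.9905°
wrap2 = π + 2β = 194.0095°

wrap2=194.01_deg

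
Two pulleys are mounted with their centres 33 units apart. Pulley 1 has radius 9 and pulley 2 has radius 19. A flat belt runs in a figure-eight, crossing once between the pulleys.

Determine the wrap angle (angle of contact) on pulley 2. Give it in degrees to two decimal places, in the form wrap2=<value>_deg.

crossed belt: β = asin((r1+r2)/C) = asin(28/33) = 58.0473°
wrap1 = wrap2 = π + 2β = 296.0945°

wrap2=296.09_deg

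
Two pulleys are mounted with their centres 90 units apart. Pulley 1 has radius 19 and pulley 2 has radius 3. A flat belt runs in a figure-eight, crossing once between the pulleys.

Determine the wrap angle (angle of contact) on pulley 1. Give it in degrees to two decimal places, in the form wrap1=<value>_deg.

crossed belt: β = asin((r1+r2)/C) = asin(22/90) = 14.1490°
wrap1 = wrap2 = π + 2β = 208.2980°

wrap1=208.30_deg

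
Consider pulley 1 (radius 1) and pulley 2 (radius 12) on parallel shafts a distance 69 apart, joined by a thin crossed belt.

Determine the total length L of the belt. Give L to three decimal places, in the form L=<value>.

L=181.297

crossed belt: β = asin((r1+r2)/C) = asin(13/69) = 10.8598°
wrap1 = wrap2 = π + 2β = 201.7195°
tangent length = C·cosβ = 67.7643
L = (r1+r2)·wrap + 2·C·cosβ = 13·3.5207 + 2·67.7643 = 181.2973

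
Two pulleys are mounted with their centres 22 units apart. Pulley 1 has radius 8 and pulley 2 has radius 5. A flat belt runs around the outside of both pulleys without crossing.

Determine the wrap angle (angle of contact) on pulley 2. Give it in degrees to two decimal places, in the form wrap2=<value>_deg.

open belt: β = asin((r2−r1)/C) = asin(-3/22) = -7.8375°
wrap1 = π − 2β = 195.6750°
wrap2 = π + 2β = 164.3250°

wrap2=164.33_deg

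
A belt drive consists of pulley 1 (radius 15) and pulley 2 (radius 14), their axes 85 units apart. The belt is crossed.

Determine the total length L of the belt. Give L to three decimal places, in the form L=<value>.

L=271.100

crossed belt: β = asin((r1+r2)/C) = asin(29/85) = 19.9486°
wrap1 = wrap2 = π + 2β = 219.8971°
tangent length = C·cosβ = 79.8999
L = (r1+r2)·wrap + 2·C·cosβ = 29·3.8379 + 2·79.8999 = 271.0998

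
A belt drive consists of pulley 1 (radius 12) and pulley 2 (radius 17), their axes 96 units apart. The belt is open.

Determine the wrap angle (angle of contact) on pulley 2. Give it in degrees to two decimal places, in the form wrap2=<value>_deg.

open belt: β = asin((r2−r1)/C) = asin(5/96) = 2.9855°
wrap1 = π − 2β = 174.0290°
wrap2 = π + 2β = 185.9710°

wrap2=185.97_deg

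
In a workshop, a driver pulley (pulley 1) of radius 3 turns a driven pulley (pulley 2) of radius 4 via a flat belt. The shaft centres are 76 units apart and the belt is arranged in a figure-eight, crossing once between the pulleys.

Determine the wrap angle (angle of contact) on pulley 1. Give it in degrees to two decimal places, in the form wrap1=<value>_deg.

wrap1=190.57_deg

crossed belt: β = asin((r1+r2)/C) = asin(7/76) = 5.2847°
wrap1 = wrap2 = π + 2β = 190.5695°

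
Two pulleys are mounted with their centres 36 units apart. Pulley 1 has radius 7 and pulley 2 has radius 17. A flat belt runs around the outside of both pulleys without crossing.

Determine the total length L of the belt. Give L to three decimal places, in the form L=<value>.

L=150.194

open belt: β = asin((r2−r1)/C) = asin(10/36) = 16.1276°
wrap1 = π − 2β = 147.7448°
wrap2 = π + 2β = 212.2552°
tangent length = C·cosβ = 34.5832
L = r1·wrap1 + r2·wrap2 + 2·C·cosβ = 7·2.5786 + 17·3.7046 + 2·34.5832 = 150.1943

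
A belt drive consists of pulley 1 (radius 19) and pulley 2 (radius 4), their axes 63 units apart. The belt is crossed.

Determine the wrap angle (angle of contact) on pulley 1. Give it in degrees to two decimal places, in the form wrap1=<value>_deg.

wrap1=222.82_deg

crossed belt: β = asin((r1+r2)/C) = asin(23/63) = 21.4125°
wrap1 = wrap2 = π + 2β = 222.8249°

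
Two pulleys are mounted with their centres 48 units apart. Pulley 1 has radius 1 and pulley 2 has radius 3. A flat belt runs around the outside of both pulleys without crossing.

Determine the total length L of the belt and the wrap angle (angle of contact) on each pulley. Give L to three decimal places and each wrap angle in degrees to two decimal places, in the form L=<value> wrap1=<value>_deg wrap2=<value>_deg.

open belt: β = asin((r2−r1)/C) = asin(2/48) = 2.3880°
wrap1 = π − 2β = 175.2240°
wrap2 = π + 2β = 184.7760°
tangent length = C·cosβ = 47.9583
L = r1·wrap1 + r2·wrap2 + 2·C·cosβ = 1·3.0582 + 3·3.2250 + 2·47.9583 = 108.6497

L=108.650 wrap1=175.22_deg wrap2=184.78_deg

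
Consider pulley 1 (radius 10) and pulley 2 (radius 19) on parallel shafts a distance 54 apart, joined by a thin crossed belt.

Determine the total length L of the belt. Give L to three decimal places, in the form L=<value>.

L=215.092

crossed belt: β = asin((r1+r2)/C) = asin(29/54) = 32.4822°
wrap1 = wrap2 = π + 2β = 244.9643°
tangent length = C·cosβ = 45.5522
L = (r1+r2)·wrap + 2·C·cosβ = 29·4.2754 + 2·45.5522 = 215.0919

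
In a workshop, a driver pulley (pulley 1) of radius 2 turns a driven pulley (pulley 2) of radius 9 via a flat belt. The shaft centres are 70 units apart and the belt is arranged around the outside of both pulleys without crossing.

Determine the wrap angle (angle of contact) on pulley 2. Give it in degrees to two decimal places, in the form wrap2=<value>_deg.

open belt: β = asin((r2−r1)/C) = asin(7/70) = 5.7392°
wrap1 = π − 2β = 168.5217°
wrap2 = π + 2β = 191.4783°

wrap2=191.48_deg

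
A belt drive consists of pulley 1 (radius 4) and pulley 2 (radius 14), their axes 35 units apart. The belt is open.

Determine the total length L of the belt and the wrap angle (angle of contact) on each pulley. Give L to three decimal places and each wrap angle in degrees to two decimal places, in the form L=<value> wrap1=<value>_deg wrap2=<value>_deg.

open belt: β = asin((r2−r1)/C) = asin(10/35) = 16.6015°
wrap1 = π − 2β = 146.7969°
wrap2 = π + 2β = 213.2031°
tangent length = C·cosβ = 33.5410
L = r1·wrap1 + r2·wrap2 + 2·C·cosβ = 4·2.5621 + 14·3.7211 + 2·33.5410 = 129.4257

L=129.426 wrap1=146.80_deg wrap2=213.20_deg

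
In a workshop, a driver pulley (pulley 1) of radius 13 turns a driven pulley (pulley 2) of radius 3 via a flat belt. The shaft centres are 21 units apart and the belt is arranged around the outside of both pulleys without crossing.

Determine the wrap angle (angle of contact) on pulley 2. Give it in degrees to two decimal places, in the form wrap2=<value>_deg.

wrap2=123.13_deg

open belt: β = asin((r2−r1)/C) = asin(-10/21) = -28.4369°
wrap1 = π − 2β = 236.8738°
wrap2 = π + 2β = 123.1262°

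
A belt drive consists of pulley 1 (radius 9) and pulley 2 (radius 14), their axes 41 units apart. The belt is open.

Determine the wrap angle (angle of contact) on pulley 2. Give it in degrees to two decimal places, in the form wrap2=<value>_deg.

wrap2=194.01_deg

open belt: β = asin((r2−r1)/C) = asin(5/41) = 7.0047°
wrap1 = π − 2β = 165.9905°
wrap2 = π + 2β = 194.0095°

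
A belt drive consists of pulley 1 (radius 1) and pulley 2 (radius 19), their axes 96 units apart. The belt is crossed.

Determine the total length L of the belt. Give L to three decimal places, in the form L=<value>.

L=259.014

crossed belt: β = asin((r1+r2)/C) = asin(20/96) = 12.0247°
wrap1 = wrap2 = π + 2β = 204.0494°
tangent length = C·cosβ = 93.8936
L = (r1+r2)·wrap + 2·C·cosβ = 20·3.5613 + 2·93.8936 = 259.0138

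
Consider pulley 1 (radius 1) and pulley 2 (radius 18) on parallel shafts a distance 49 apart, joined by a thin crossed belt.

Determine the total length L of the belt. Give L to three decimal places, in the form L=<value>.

L=165.154

crossed belt: β = asin((r1+r2)/C) = asin(19/49) = 22.8149°
wrap1 = wrap2 = π + 2β = 225.6298°
tangent length = C·cosβ = 45.1664
L = (r1+r2)·wrap + 2·C·cosβ = 19·3.9380 + 2·45.1664 = 165.1544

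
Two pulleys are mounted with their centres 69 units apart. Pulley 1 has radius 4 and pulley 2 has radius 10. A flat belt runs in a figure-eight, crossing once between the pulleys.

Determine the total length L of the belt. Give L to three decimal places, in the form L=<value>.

crossed belt: β = asin((r1+r2)/C) = asin(14/69) = 11.7065°
wrap1 = wrap2 = π + 2β = 203.4130°
tangent length = C·cosβ = 67.5648
L = (r1+r2)·wrap + 2·C·cosβ = 14·3.5502 + 2·67.5648 = 184.8327

L=184.833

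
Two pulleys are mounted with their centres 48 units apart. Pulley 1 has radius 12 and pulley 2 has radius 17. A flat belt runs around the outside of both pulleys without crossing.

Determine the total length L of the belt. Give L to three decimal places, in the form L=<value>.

open belt: β = asin((r2−r1)/C) = asin(5/48) = 5.9792°
wrap1 = π − 2β = 168.0417°
wrap2 = π + 2β = 191.9583°
tangent length = C·cosβ = 47.7389
L = r1·wrap1 + r2·wrap2 + 2·C·cosβ = 12·2.9329 + 17·3.3503 + 2·47.7389 = 187.6275

L=187.627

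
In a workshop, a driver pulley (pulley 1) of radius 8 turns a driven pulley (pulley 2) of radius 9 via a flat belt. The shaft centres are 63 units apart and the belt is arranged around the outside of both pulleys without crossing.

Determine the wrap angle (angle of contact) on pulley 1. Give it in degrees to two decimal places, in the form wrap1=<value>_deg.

wrap1=178.18_deg

open belt: β = asin((r2−r1)/C) = asin(1/63) = 0.9095°
wrap1 = π − 2β = 178.1810°
wrap2 = π + 2β = 181.8190°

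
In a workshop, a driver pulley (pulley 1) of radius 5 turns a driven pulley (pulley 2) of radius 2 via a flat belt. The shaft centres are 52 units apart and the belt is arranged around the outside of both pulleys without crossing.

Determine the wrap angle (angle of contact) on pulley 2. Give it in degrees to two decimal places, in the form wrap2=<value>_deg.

open belt: β = asin((r2−r1)/C) = asin(-3/52) = -3.3074°
wrap1 = π − 2β = 186.6147°
wrap2 = π + 2β = 173.3853°

wrap2=173.39_deg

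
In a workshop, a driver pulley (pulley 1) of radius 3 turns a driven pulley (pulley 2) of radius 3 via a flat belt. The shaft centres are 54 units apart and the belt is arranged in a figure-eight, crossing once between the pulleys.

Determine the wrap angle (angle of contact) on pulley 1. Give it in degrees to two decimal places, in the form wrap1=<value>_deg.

wrap1=192.76_deg

crossed belt: β = asin((r1+r2)/C) = asin(6/54) = 6.3794°
wrap1 = wrap2 = π + 2β = 192.7587°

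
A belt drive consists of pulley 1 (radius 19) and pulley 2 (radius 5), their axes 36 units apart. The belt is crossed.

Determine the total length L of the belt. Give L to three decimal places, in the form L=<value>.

crossed belt: β = asin((r1+r2)/C) = asin(24/36) = 41.8103°
wrap1 = wrap2 = π + 2β = 263.6206°
tangent length = C·cosβ = 26.8328
L = (r1+r2)·wrap + 2·C·cosβ = 24·4.6010 + 2·26.8328 = 164.0908

L=164.091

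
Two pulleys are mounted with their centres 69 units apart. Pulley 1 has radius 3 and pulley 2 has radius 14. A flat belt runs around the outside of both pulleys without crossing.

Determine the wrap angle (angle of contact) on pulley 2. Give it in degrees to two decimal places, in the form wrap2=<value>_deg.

wrap2=198.35_deg

open belt: β = asin((r2−r1)/C) = asin(11/69) = 9.1732°
wrap1 = π − 2β = 161.6535°
wrap2 = π + 2β = 198.3465°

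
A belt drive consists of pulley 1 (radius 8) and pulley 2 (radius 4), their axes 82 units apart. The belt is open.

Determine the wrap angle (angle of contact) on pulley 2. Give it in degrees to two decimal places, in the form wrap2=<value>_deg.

wrap2=174.41_deg

open belt: β = asin((r2−r1)/C) = asin(-4/82) = -2.7960°
wrap1 = π − 2β = 185.5921°
wrap2 = π + 2β = 174.4079°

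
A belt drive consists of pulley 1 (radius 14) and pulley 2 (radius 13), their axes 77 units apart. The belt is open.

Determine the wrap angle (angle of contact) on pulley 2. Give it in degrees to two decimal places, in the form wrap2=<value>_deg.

wrap2=178.51_deg

open belt: β = asin((r2−r1)/C) = asin(-1/77) = -0.7441°
wrap1 = π − 2β = 181.4882°
wrap2 = π + 2β = 178.5118°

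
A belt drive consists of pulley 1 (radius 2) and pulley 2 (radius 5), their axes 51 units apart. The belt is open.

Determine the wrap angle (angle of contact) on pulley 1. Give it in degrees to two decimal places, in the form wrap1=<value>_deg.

wrap1=173.26_deg

open belt: β = asin((r2−r1)/C) = asin(3/51) = 3.3723°
wrap1 = π − 2β = 173.2554°
wrap2 = π + 2β = 186.7446°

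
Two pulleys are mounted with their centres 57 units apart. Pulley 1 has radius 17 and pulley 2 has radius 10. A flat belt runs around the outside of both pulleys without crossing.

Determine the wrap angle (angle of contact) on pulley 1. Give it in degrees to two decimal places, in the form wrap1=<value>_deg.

wrap1=194.11_deg

open belt: β = asin((r2−r1)/C) = asin(-7/57) = -7.0541°
wrap1 = π − 2β = 194.1083°
wrap2 = π + 2β = 165.8917°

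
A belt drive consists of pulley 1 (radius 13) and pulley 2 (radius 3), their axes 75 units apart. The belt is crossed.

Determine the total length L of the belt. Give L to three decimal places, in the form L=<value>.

L=203.692

crossed belt: β = asin((r1+r2)/C) = asin(16/75) = 12.3178°
wrap1 = wrap2 = π + 2β = 204.6355°
tangent length = C·cosβ = 73.2735
L = (r1+r2)·wrap + 2·C·cosβ = 16·3.5716 + 2·73.2735 = 203.6919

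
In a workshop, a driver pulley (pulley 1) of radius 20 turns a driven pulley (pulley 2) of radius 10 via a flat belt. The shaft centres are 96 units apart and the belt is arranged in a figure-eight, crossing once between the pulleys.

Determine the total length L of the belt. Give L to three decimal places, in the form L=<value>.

crossed belt: β = asin((r1+r2)/C) = asin(30/96) = 18.2100°
wrap1 = wrap2 = π + 2β = 216.4199°
tangent length = C·cosβ = 91.1921
L = (r1+r2)·wrap + 2·C·cosβ = 30·3.7772 + 2·91.1921 = 295.7014

L=295.701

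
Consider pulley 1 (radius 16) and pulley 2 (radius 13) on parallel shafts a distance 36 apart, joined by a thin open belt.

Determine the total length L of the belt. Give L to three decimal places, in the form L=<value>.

L=163.356

open belt: β = asin((r2−r1)/C) = asin(-3/36) = -4.7802°
wrap1 = π − 2β = 189.5604°
wrap2 = π + 2β = 170.4396°
tangent length = C·cosβ = 35.8748
L = r1·wrap1 + r2·wrap2 + 2·C·cosβ = 16·3.3085 + 13·2.9747 + 2·35.8748 = 163.3563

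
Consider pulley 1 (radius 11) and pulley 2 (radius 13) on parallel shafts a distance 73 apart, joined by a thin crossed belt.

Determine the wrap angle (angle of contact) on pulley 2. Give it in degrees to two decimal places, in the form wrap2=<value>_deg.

crossed belt: β = asin((r1+r2)/C) = asin(24/73) = 19.1940°
wrap1 = wrap2 = π + 2β = 218.3879°

wrap2=218.39_deg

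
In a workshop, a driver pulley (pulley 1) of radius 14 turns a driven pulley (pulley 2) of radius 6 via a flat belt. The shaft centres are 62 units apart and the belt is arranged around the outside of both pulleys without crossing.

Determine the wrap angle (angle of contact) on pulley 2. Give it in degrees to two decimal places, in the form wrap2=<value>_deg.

wrap2=165.17_deg

open belt: β = asin((r2−r1)/C) = asin(-8/62) = -7.4137°
wrap1 = π − 2β = 194.8273°
wrap2 = π + 2β = 165.1727°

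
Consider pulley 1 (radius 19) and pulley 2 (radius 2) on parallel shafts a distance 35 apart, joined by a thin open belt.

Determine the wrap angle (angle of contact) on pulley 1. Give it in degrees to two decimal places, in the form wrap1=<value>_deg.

open belt: β = asin((r2−r1)/C) = asin(-17/35) = -29.0593°
wrap1 = π − 2β = 238.1186°
wrap2 = π + 2β = 121.8814°

wrap1=238.12_deg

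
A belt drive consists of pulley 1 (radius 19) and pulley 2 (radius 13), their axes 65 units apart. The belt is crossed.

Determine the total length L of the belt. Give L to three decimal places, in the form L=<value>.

L=246.629

crossed belt: β = asin((r1+r2)/C) = asin(32/65) = 29.4924°
wrap1 = wrap2 = π + 2β = 238.9847°
tangent length = C·cosβ = 56.5774
L = (r1+r2)·wrap + 2·C·cosβ = 32·4.1711 + 2·56.5774 = 246.6290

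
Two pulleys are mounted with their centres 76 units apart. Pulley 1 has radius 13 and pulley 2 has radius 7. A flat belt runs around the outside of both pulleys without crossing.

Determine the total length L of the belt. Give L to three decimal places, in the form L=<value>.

open belt: β = asin((r2−r1)/C) = asin(-6/76) = -4.5281°
wrap1 = π − 2β = 189.0561°
wrap2 = π + 2β = 170.9439°
tangent length = C·cosβ = 75.7628
L = r1·wrap1 + r2·wrap2 + 2·C·cosβ = 13·3.2997 + 7·2.9835 + 2·75.7628 = 215.3058

L=215.306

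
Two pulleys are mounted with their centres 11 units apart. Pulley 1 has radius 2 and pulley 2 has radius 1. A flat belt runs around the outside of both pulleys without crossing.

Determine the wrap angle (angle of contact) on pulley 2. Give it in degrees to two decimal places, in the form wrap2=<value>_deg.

wrap2=169.57_deg

open belt: β = asin((r2−r1)/C) = asin(-1/11) = -5.2159°
wrap1 = π − 2β = 190.4318°
wrap2 = π + 2β = 169.5682°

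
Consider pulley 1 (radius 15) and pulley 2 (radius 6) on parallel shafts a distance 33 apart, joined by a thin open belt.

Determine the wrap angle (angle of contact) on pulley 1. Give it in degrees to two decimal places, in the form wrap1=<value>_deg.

wrap1=211.65_deg

open belt: β = asin((r2−r1)/C) = asin(-9/33) = -15.8266°
wrap1 = π − 2β = 211.6532°
wrap2 = π + 2β = 148.3468°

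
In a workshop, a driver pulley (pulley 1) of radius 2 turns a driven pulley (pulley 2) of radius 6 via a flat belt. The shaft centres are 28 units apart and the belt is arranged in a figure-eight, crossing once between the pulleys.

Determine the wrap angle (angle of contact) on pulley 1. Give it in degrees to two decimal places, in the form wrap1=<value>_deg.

crossed belt: β = asin((r1+r2)/C) = asin(8/28) = 16.6015°
wrap1 = wrap2 = π + 2β = 213.2031°

wrap1=213.20_deg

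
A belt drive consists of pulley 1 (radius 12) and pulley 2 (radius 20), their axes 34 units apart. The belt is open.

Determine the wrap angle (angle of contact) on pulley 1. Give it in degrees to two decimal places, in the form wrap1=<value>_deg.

wrap1=152.78_deg

open belt: β = asin((r2−r1)/C) = asin(8/34) = 13.6090°
wrap1 = π − 2β = 152.7821°
wrap2 = π + 2β = 207.2179°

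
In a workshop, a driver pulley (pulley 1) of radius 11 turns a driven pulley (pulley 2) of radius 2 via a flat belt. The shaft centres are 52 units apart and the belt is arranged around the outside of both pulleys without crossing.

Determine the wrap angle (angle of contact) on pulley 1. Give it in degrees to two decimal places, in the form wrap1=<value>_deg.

wrap1=199.93_deg

open belt: β = asin((r2−r1)/C) = asin(-9/52) = -9.9668°
wrap1 = π − 2β = 199.9335°
wrap2 = π + 2β = 160.0665°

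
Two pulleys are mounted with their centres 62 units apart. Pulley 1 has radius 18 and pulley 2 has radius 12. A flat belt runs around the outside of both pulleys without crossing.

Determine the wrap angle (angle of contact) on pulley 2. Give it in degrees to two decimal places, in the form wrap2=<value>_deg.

wrap2=168.89_deg

open belt: β = asin((r2−r1)/C) = asin(-6/62) = -5.5534°
wrap1 = π − 2β = 191.1069°
wrap2 = π + 2β = 168.8931°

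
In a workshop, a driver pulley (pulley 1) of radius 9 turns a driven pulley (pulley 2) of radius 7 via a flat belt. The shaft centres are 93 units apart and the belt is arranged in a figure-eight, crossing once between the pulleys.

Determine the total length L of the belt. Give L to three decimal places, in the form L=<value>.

L=239.025

crossed belt: β = asin((r1+r2)/C) = asin(16/93) = 9.9066°
wrap1 = wrap2 = π + 2β = 199.8133°
tangent length = C·cosβ = 91.6133
L = (r1+r2)·wrap + 2·C·cosβ = 16·3.4874 + 2·91.6133 = 239.0250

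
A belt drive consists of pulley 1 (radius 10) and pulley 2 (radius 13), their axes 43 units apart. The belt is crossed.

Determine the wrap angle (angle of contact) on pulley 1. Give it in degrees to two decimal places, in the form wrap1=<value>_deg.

wrap1=244.67_deg

crossed belt: β = asin((r1+r2)/C) = asin(23/43) = 32.3360°
wrap1 = wrap2 = π + 2β = 244.6721°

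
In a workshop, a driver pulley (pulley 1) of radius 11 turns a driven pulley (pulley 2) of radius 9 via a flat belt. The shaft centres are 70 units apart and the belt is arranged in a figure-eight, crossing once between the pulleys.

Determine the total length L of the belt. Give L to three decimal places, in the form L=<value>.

crossed belt: β = asin((r1+r2)/C) = asin(20/70) = 16.6015°
wrap1 = wrap2 = π + 2β = 213.2031°
tangent length = C·cosβ = 67.0820
L = (r1+r2)·wrap + 2·C·cosβ = 20·3.7211 + 2·67.0820 = 208.5860

L=208.586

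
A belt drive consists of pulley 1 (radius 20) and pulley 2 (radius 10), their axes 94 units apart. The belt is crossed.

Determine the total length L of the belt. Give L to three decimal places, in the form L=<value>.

L=291.906

crossed belt: β = asin((r1+r2)/C) = asin(30/94) = 18.6115°
wrap1 = wrap2 = π + 2β = 217.2229°
tangent length = C·cosβ = 89.0842
L = (r1+r2)·wrap + 2·C·cosβ = 30·3.7913 + 2·89.0842 = 291.9061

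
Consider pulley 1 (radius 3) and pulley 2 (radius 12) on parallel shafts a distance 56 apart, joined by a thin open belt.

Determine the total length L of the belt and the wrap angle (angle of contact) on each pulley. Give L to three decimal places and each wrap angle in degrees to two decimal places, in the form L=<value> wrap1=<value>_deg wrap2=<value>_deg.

open belt: β = asin((r2−r1)/C) = asin(9/56) = 9.2484°
wrap1 = π − 2β = 161.5033°
wrap2 = π + 2β = 198.4967°
tangent length = C·cosβ = 55.2721
L = r1·wrap1 + r2·wrap2 + 2·C·cosβ = 3·2.8188 + 12·3.4644 + 2·55.2721 = 160.5735

L=160.573 wrap1=161.50_deg wrap2=198.50_deg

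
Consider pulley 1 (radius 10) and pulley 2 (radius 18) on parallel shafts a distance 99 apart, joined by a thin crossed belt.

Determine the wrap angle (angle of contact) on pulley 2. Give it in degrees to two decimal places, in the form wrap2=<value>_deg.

wrap2=212.86_deg

crossed belt: β = asin((r1+r2)/C) = asin(28/99) = 16.4291°
wrap1 = wrap2 = π + 2β = 212.8582°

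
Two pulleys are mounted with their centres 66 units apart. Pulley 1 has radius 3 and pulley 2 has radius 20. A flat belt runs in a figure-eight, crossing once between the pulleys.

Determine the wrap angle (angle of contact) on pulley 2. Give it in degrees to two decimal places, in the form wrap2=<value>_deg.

wrap2=220.79_deg

crossed belt: β = asin((r1+r2)/C) = asin(23/66) = 20.3947°
wrap1 = wrap2 = π + 2β = 220.7893°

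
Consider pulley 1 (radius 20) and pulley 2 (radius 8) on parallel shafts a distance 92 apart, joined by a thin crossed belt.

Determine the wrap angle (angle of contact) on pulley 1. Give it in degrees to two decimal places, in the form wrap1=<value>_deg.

wrap1=215.44_deg

crossed belt: β = asin((r1+r2)/C) = asin(28/92) = 17.7189°
wrap1 = wrap2 = π + 2β = 215.4379°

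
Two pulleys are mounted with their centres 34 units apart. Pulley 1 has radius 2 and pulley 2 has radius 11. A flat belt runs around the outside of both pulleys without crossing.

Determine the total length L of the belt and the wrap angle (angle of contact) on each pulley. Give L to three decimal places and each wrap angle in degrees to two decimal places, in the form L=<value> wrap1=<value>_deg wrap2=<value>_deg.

open belt: β = asin((r2−r1)/C) = asin(9/34) = 15.3495°
wrap1 = π − 2β = 149.3010°
wrap2 = π + 2β = 210.6990°
tangent length = C·cosβ = 32.7872
L = r1·wrap1 + r2·wrap2 + 2·C·cosβ = 2·2.6058 + 11·3.6774 + 2·32.7872 = 111.2373

L=111.237 wrap1=149.30_deg wrap2=210.70_deg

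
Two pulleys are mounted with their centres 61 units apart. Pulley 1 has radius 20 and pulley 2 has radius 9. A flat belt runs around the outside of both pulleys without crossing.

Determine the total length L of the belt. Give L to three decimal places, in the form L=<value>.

open belt: β = asin((r2−r1)/C) = asin(-11/61) = -10.3889°
wrap1 = π − 2β = 200.7777°
wrap2 = π + 2β = 159.2223°
tangent length = C·cosβ = 60.0000
L = r1·wrap1 + r2·wrap2 + 2·C·cosβ = 20·3.5042 + 9·2.7790 + 2·60.0000 = 215.0952

L=215.095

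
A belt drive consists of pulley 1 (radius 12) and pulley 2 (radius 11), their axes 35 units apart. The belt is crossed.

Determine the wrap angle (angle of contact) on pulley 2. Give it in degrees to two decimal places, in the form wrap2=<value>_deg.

crossed belt: β = asin((r1+r2)/C) = asin(23/35) = 41.0823°
wrap1 = wrap2 = π + 2β = 262.1647°

wrap2=262.16_deg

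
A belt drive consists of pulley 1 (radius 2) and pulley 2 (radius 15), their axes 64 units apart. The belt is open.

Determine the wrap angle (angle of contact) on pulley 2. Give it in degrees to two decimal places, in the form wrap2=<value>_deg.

open belt: β = asin((r2−r1)/C) = asin(13/64) = 11.7198°
wrap1 = π − 2β = 156.5605°
wrap2 = π + 2β = 203.4395°

wrap2=203.44_deg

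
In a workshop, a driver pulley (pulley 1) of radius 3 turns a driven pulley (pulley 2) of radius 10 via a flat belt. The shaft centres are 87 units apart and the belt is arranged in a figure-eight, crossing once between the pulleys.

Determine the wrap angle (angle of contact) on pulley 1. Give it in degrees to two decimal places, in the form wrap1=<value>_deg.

wrap1=197.19_deg

crossed belt: β = asin((r1+r2)/C) = asin(13/87) = 8.5936°
wrap1 = wrap2 = π + 2β = 197.1872°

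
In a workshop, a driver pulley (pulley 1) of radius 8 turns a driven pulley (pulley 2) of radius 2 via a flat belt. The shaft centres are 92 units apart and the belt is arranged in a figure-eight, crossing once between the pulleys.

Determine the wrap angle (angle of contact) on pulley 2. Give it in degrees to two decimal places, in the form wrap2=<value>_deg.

crossed belt: β = asin((r1+r2)/C) = asin(10/92) = 6.2401°
wrap1 = wrap2 = π + 2β = 192.4803°

wrap2=192.48_deg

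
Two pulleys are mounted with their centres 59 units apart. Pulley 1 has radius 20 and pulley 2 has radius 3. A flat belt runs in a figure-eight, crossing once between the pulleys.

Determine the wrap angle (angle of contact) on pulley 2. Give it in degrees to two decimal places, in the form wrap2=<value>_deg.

crossed belt: β = asin((r1+r2)/C) = asin(23/59) = 22.9440°
wrap1 = wrap2 = π + 2β = 225.8879°

wrap2=225.89_deg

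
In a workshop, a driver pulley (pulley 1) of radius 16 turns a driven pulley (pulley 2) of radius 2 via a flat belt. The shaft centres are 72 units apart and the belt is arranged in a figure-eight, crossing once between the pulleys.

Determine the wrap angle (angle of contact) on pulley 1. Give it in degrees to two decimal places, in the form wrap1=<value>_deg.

wrap1=208.96_deg

crossed belt: β = asin((r1+r2)/C) = asin(18/72) = 14.4775°
wrap1 = wrap2 = π + 2β = 208.9550°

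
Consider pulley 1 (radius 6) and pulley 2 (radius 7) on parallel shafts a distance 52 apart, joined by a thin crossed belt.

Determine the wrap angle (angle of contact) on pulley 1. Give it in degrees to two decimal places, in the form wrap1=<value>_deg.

crossed belt: β = asin((r1+r2)/C) = asin(13/52) = 14.4775°
wrap1 = wrap2 = π + 2β = 208.9550°

wrap1=208.96_deg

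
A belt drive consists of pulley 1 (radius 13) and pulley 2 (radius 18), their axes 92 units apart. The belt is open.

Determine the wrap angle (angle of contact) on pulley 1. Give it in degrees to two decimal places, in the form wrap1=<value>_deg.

open belt: β = asin((r2−r1)/C) = asin(5/92) = 3.1154°
wrap1 = π − 2β = 173.7691°
wrap2 = π + 2β = 186.2309°

wrap1=173.77_deg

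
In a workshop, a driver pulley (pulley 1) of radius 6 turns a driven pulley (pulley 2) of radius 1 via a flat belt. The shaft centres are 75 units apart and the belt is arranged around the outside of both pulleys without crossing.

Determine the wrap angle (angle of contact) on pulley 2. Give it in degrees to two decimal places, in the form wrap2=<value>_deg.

open belt: β = asin((r2−r1)/C) = asin(-5/75) = -3.8226°
wrap1 = π − 2β = 187.6451°
wrap2 = π + 2β = 172.3549°

wrap2=172.35_deg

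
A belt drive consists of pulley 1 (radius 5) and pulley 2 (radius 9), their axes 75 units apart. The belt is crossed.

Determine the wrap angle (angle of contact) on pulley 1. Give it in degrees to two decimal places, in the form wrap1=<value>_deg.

crossed belt: β = asin((r1+r2)/C) = asin(14/75) = 10.7583°
wrap1 = wrap2 = π + 2β = 201.5166°

wrap1=201.52_deg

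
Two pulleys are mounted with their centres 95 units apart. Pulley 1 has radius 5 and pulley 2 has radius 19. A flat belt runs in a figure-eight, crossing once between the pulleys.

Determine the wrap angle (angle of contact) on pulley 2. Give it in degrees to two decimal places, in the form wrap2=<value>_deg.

crossed belt: β = asin((r1+r2)/C) = asin(24/95) = 14.6333°
wrap1 = wrap2 = π + 2β = 209.2666°

wrap2=209.27_deg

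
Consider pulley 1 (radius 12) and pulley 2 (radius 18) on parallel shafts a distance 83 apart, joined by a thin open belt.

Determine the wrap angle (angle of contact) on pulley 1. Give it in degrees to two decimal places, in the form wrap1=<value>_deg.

wrap1=171.71_deg

open belt: β = asin((r2−r1)/C) = asin(6/83) = 4.1455°
wrap1 = π − 2β = 171.7090°
wrap2 = π + 2β = 188.2910°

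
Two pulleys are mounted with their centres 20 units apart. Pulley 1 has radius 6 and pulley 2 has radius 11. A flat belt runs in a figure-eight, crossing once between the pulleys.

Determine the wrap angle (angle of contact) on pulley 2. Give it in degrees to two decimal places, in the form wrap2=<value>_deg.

crossed belt: β = asin((r1+r2)/C) = asin(17/20) = 58.2117°
wrap1 = wrap2 = π + 2β = 296.4233°

wrap2=296.42_deg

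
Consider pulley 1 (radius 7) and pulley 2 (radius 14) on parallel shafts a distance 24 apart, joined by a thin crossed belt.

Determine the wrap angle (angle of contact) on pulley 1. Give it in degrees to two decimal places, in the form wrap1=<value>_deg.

wrap1=302.09_deg

crossed belt: β = asin((r1+r2)/C) = asin(21/24) = 61.0450°
wrap1 = wrap2 = π + 2β = 302.0900°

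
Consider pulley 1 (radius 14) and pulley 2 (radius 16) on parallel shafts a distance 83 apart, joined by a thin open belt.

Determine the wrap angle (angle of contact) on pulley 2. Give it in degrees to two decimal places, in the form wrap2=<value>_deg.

open belt: β = asin((r2−r1)/C) = asin(2/83) = 1.3808°
wrap1 = π − 2β = 177.2385°
wrap2 = π + 2β = 182.7615°

wrap2=182.76_deg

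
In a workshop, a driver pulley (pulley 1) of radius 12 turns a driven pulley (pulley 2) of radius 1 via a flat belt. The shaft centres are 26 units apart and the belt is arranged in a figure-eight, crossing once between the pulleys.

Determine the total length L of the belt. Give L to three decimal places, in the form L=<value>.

L=99.488

crossed belt: β = asin((r1+r2)/C) = asin(13/26) = 30.0000°
wrap1 = wrap2 = π + 2β = 240.0000°
tangent length = C·cosβ = 22.5167
L = (r1+r2)·wrap + 2·C·cosβ = 13·4.1888 + 2·22.5167 = 99.4876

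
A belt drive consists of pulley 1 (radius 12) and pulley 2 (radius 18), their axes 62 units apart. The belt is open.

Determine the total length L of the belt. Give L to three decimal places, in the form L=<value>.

L=218.829

open belt: β = asin((r2−r1)/C) = asin(6/62) = 5.5534°
wrap1 = π − 2β = 168.8931°
wrap2 = π + 2β = 191.1069°
tangent length = C·cosβ = 61.7090
L = r1·wrap1 + r2·wrap2 + 2·C·cosβ = 12·2.9477 + 18·3.3354 + 2·61.7090 = 218.8289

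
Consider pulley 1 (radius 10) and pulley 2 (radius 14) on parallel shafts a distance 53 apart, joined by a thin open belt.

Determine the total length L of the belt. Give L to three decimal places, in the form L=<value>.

L=181.700

open belt: β = asin((r2−r1)/C) = asin(4/53) = 4.3283°
wrap1 = π − 2β = 171.3433°
wrap2 = π + 2β = 188.6567°
tangent length = C·cosβ = 52.8488
L = r1·wrap1 + r2·wrap2 + 2·C·cosβ = 10·2.9905 + 14·3.2927 + 2·52.8488 = 181.7003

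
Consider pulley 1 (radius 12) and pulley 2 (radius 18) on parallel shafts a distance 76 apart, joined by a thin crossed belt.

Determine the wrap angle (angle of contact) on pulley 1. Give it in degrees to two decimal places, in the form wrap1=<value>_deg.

crossed belt: β = asin((r1+r2)/C) = asin(30/76) = 23.2496°
wrap1 = wrap2 = π + 2β = 226.4991°

wrap1=226.50_deg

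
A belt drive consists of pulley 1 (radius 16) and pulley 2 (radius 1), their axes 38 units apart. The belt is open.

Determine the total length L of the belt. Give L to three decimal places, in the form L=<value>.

open belt: β = asin((r2−r1)/C) = asin(-15/38) = -23.2496°
wrap1 = π − 2β = 226.4991°
wrap2 = π + 2β = 133.5009°
tangent length = C·cosβ = 34.9142
L = r1·wrap1 + r2·wrap2 + 2·C·cosβ = 16·3.9532 + 1·2.3300 + 2·34.9142 = 135.4089

L=135.409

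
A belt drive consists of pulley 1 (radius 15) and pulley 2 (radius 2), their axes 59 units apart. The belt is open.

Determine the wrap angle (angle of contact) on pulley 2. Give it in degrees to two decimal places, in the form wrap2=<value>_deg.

open belt: β = asin((r2−r1)/C) = asin(-13/59) = -12.7289°
wrap1 = π − 2β = 205.4579°
wrap2 = π + 2β = 154.5421°

wrap2=154.54_deg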